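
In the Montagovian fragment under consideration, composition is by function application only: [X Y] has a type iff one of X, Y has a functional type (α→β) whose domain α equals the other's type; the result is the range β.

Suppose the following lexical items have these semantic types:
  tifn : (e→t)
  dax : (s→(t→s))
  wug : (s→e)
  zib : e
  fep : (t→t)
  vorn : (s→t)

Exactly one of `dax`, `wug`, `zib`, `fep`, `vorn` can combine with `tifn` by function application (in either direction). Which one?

dax : (s→(t→s)) — does not combine with tifn.
wug : (s→e) — does not combine with tifn.
zib — combines: tifn : (e→t) takes zib : e as argument, giving t.
fep : (t→t) — does not combine with tifn.
vorn : (s→t) — does not combine with tifn.

zib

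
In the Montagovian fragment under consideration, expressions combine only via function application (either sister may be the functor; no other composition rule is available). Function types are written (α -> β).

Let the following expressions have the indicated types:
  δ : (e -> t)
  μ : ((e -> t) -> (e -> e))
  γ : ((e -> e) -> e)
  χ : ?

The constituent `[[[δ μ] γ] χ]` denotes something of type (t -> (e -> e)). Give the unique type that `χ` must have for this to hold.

(e -> (t -> (e -> e)))

At [[[δ μ] γ] χ] (required: (t -> (e -> e))): [[δ μ] γ] is e, which is not a function with range (t -> (e -> e)); hence χ is the functor — type (e -> (t -> (e -> e))).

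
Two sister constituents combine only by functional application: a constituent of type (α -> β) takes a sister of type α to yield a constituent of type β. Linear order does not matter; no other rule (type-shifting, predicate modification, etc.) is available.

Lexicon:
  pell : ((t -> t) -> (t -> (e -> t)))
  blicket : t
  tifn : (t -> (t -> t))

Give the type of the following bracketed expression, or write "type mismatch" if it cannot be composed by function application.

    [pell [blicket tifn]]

(t -> (e -> t))

[blicket tifn] — tifn of type (t -> (t -> t)) combines with blicket of type t: type (t -> t).
[pell [blicket tifn]] — pell of type ((t -> t) -> (t -> (e -> t))) combines with [blicket tifn] of type (t -> t): type (t -> (e -> t)).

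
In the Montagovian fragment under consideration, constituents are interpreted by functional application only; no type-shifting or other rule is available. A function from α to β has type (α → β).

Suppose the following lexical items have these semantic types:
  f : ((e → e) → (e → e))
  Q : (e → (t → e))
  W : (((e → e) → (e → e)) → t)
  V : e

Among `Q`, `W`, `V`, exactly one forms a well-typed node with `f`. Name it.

Q : (e → (t → e)) — f needs (e → e); Q needs e; neither fits.
W — combines: W : (((e → e) → (e → e)) → t) takes f : ((e → e) → (e → e)) as argument, giving t.
V : e — f needs (e → e); V needs nothing (atomic); neither fits.

W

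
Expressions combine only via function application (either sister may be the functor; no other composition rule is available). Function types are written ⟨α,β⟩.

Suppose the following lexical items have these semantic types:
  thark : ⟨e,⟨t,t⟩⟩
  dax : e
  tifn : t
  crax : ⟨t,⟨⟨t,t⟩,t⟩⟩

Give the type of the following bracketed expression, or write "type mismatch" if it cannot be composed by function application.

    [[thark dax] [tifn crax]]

[thark dax]: thark is ⟨e,⟨t,t⟩⟩, dax is e; result ⟨t,t⟩.
[tifn crax]: crax is ⟨t,⟨⟨t,t⟩,t⟩⟩, tifn is t; result ⟨⟨t,t⟩,t⟩.
[[thark dax] [tifn crax]]: [tifn crax] is ⟨⟨t,t⟩,t⟩, [thark dax] is ⟨t,t⟩; result t.

t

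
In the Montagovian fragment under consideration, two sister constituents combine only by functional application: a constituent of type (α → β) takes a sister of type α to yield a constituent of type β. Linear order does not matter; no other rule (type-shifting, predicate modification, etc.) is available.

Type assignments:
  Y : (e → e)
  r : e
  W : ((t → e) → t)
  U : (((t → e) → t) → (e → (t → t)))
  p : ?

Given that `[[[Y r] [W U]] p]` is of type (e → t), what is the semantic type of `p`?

At [[[Y r] [W U]] p] (required: (e → t)): [[Y r] [W U]] is (t → t), which is not a function with range (e → t); hence p is the functor — type ((t → t) → (e → t)).

((t → t) → (e → t))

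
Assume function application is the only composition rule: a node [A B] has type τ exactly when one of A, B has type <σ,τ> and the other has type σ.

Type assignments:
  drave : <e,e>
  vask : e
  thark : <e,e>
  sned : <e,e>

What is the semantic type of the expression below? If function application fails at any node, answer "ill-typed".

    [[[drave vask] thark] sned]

e

[drave vask]: <e,e> applied to e yields e.
[[drave vask] thark]: <e,e> applied to e yields e.
[[[drave vask] thark] sned]: <e,e> applied to e yields e.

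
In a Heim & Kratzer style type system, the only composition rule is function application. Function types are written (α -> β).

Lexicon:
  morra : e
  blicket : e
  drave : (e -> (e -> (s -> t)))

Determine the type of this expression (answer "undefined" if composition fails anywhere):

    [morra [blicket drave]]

(s -> t)

[blicket drave]: (e -> (e -> (s -> t))) applied to e yields (e -> (s -> t)).
[morra [blicket drave]]: (e -> (s -> t)) applied to e yields (s -> t).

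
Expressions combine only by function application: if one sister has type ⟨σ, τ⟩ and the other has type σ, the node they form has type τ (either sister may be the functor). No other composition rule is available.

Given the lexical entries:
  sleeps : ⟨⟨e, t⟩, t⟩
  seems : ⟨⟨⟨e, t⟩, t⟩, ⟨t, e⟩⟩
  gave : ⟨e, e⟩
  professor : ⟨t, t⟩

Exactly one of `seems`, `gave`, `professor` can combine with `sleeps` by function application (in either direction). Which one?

seems

seems — combines: seems : ⟨⟨⟨e, t⟩, t⟩, ⟨t, e⟩⟩ takes sleeps : ⟨⟨e, t⟩, t⟩ as argument, giving ⟨t, e⟩.
gave : ⟨e, e⟩ — neither side's domain matches the other.
professor : ⟨t, t⟩ — neither side's domain matches the other.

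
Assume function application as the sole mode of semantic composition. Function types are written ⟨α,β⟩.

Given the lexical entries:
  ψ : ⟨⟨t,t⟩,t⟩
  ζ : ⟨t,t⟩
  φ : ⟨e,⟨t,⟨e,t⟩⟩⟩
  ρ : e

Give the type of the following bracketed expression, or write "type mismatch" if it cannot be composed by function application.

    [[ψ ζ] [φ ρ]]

⟨e,t⟩

At [ψ ζ], ψ : ⟨⟨t,t⟩,t⟩ takes ζ : ⟨t,t⟩, giving t.
At [φ ρ], φ : ⟨e,⟨t,⟨e,t⟩⟩⟩ takes ρ : e, giving ⟨t,⟨e,t⟩⟩.
At [[ψ ζ] [φ ρ]], [φ ρ] : ⟨t,⟨e,t⟩⟩ takes [ψ ζ] : t, giving ⟨e,t⟩.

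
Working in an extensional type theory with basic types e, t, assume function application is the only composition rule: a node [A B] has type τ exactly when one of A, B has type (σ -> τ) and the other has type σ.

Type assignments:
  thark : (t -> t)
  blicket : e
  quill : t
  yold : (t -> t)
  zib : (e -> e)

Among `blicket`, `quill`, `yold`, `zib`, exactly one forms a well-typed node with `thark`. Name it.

quill

blicket : e — neither side's domain matches the other.
quill — combines: thark : (t -> t) takes quill : t as argument, giving t.
yold : (t -> t) — neither side's domain matches the other.
zib : (e -> e) — neither side's domain matches the other.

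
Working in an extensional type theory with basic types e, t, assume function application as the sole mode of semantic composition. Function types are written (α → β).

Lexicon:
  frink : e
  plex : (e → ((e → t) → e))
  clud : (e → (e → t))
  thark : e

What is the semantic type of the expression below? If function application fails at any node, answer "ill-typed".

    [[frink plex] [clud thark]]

e

At [frink plex], plex : (e → ((e → t) → e)) takes frink : e, giving ((e → t) → e).
At [clud thark], clud : (e → (e → t)) takes thark : e, giving (e → t).
At [[frink plex] [clud thark]], [frink plex] : ((e → t) → e) takes [clud thark] : (e → t), giving e.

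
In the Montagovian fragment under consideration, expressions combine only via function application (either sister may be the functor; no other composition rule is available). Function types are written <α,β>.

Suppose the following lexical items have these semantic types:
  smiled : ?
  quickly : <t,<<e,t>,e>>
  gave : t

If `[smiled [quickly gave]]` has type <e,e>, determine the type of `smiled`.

<<<e,t>,e>,<e,e>>

[smiled [quickly gave]] must have type <e,e>. The sister [quickly gave] has type <<e,t>,e>; that is not a function onto <e,e>, so smiled must be the functor, of type <<<e,t>,e>,<e,e>>.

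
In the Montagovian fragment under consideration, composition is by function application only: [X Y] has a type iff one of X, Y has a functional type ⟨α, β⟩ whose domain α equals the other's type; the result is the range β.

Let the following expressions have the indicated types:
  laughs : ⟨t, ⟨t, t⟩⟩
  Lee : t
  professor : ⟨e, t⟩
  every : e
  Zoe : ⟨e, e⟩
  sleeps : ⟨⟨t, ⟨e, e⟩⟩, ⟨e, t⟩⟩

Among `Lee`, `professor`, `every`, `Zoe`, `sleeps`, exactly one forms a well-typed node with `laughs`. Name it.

Lee — combines: laughs : ⟨t, ⟨t, t⟩⟩ takes Lee : t as argument, giving ⟨t, t⟩.
professor : ⟨e, t⟩ — does not combine with laughs.
every : e — does not combine with laughs.
Zoe : ⟨e, e⟩ — does not combine with laughs.
sleeps : ⟨⟨t, ⟨e, e⟩⟩, ⟨e, t⟩⟩ — does not combine with laughs.

Lee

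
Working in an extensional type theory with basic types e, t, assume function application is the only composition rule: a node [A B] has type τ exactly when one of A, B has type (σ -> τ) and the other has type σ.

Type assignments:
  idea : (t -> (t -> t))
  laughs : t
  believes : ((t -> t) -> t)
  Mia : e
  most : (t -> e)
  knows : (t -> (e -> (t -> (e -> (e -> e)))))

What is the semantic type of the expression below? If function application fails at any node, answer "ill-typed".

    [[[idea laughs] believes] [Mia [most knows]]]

ill-typed

[idea laughs] — idea of type (t -> (t -> t)) combines with laughs of type t: type (t -> t).
[[idea laughs] believes] — believes of type ((t -> t) -> t) combines with [idea laughs] of type (t -> t): type t.
[most knows]: (t -> e) with (t -> (e -> (t -> (e -> (e -> e))))) — neither is a function whose domain matches the other; composition fails here.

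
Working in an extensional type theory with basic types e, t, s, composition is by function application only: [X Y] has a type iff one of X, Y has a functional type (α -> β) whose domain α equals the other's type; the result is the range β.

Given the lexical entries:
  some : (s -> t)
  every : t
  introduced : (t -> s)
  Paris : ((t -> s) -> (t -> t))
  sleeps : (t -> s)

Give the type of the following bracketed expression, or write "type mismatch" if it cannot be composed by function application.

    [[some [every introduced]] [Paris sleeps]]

t

[every introduced]: functor introduced : (t -> s), argument every : t; result s.
[some [every introduced]]: functor some : (s -> t), argument [every introduced] : s; result t.
[Paris sleeps]: functor Paris : ((t -> s) -> (t -> t)), argument sleeps : (t -> s); result (t -> t).
[[some [every introduced]] [Paris sleeps]]: functor [Paris sleeps] : (t -> t), argument [some [every introduced]] : t; result t.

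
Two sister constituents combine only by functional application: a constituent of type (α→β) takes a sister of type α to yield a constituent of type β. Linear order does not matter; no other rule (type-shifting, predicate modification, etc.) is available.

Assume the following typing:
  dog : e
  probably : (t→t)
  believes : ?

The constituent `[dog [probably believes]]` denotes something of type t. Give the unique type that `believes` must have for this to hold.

For [dog [probably believes]] to have type t with dog of type e, [probably believes] must be the function: [probably believes] : (e→t).
For [probably believes] to have type (e→t) with probably of type (t→t), believes must be the function: believes : ((t→t)→(e→t)).

((t→t)→(e→t))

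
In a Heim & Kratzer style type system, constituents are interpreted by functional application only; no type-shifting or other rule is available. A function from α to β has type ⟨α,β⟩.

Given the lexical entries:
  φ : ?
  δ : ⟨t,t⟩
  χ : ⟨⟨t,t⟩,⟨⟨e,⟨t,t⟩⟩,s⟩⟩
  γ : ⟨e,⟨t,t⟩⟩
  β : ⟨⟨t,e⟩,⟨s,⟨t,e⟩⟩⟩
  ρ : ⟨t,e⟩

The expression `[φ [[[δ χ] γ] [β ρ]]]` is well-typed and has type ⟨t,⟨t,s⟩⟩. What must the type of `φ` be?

⟨⟨t,e⟩,⟨t,⟨t,s⟩⟩⟩

For [φ [[[δ χ] γ] [β ρ]]] to have type ⟨t,⟨t,s⟩⟩ with [[[δ χ] γ] [β ρ]] of type ⟨t,e⟩, φ must be the function: φ : ⟨⟨t,e⟩,⟨t,⟨t,s⟩⟩⟩.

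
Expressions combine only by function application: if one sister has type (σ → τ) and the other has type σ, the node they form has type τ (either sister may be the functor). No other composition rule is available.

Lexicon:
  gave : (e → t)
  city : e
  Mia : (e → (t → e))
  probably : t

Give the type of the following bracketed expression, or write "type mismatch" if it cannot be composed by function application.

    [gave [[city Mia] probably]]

t

[city Mia] — Mia of type (e → (t → e)) combines with city of type e: type (t → e).
[[city Mia] probably] — [city Mia] of type (t → e) combines with probably of type t: type e.
[gave [[city Mia] probably]] — gave of type (e → t) combines with [[city Mia] probably] of type e: type t.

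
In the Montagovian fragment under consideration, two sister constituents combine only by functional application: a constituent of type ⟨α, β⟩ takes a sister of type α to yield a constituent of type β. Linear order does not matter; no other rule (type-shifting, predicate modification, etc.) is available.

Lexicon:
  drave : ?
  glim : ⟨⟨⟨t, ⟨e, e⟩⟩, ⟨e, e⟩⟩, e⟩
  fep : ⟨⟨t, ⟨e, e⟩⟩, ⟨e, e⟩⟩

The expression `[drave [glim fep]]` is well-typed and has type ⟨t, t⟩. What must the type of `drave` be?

⟨e, ⟨t, t⟩⟩

For [drave [glim fep]] to have type ⟨t, t⟩ with [glim fep] of type e, drave must be the function: drave : ⟨e, ⟨t, t⟩⟩.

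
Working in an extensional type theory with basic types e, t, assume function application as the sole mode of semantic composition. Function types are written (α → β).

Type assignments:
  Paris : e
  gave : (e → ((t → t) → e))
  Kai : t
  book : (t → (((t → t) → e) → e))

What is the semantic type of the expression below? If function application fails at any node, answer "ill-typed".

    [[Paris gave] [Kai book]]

e

[Paris gave]: gave is (e → ((t → t) → e)), Paris is e; result ((t → t) → e).
[Kai book]: book is (t → (((t → t) → e) → e)), Kai is t; result (((t → t) → e) → e).
[[Paris gave] [Kai book]]: [Kai book] is (((t → t) → e) → e), [Paris gave] is ((t → t) → e); result e.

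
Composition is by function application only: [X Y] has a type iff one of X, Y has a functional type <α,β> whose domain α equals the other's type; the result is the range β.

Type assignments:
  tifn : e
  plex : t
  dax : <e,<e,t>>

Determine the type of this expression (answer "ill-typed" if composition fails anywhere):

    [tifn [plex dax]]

At [plex dax]: neither t nor <e,<e,t>> can take the other as argument; the node is ill-typed.

ill-typed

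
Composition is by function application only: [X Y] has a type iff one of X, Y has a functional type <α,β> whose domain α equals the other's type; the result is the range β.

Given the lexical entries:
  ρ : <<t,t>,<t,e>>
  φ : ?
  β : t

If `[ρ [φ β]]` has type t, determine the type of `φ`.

<t,<<<t,t>,<t,e>>,t>>

For [ρ [φ β]] to have type t with ρ of type <<t,t>,<t,e>>, [φ β] must be the function: [φ β] : <<<t,t>,<t,e>>,t>.
For [φ β] to have type <<<t,t>,<t,e>>,t> with β of type t, φ must be the function: φ : <t,<<<t,t>,<t,e>>,t>>.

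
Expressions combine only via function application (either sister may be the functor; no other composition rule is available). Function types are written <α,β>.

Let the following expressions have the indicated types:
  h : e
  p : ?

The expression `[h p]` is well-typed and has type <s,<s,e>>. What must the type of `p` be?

<e,<s,<s,e>>>

At [h p] (required: <s,<s,e>>): h is e, which is not a function with range <s,<s,e>>; hence p is the functor — type <e,<s,<s,e>>>.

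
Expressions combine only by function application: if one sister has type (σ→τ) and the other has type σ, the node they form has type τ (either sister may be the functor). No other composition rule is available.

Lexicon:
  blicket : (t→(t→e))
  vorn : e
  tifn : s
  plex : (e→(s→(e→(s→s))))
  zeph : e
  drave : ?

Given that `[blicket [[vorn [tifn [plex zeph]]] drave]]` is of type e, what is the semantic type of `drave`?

((s→s)→((t→(t→e))→e))

[blicket [[vorn [tifn [plex zeph]]] drave]] must have type e. The sister blicket has type (t→(t→e)); that is not a function onto e, so [[vorn [tifn [plex zeph]]] drave] must be the functor, of type ((t→(t→e))→e).
[[vorn [tifn [plex zeph]]] drave] must have type ((t→(t→e))→e). The sister [vorn [tifn [plex zeph]]] has type (s→s); that is not a function onto ((t→(t→e))→e), so drave must be the functor, of type ((s→s)→((t→(t→e))→e)).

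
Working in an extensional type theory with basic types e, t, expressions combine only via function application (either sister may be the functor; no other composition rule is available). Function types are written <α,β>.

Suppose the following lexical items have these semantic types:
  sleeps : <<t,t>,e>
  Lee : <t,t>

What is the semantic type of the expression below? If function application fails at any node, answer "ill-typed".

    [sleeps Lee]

At [sleeps Lee], sleeps : <<t,t>,e> takes Lee : <t,t>, giving e.

e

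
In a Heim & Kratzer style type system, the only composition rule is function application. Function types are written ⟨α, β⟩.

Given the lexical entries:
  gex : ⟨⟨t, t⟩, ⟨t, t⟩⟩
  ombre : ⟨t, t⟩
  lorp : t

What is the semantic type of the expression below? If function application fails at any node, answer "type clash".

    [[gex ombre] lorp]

[gex ombre] — gex of type ⟨⟨t, t⟩, ⟨t, t⟩⟩ combines with ombre of type ⟨t, t⟩: type ⟨t, t⟩.
[[gex ombre] lorp] — [gex ombre] of type ⟨t, t⟩ combines with lorp of type t: type t.

t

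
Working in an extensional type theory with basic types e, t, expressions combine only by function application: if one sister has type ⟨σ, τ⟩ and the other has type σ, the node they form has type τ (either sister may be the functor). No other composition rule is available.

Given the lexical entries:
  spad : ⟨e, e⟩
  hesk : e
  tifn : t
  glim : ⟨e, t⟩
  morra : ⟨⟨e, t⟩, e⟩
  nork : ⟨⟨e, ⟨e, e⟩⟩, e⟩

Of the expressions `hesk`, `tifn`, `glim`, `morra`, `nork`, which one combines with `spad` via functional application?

hesk — combines: spad : ⟨e, e⟩ takes hesk : e as argument, giving e.
tifn : t — does not combine with spad.
glim : ⟨e, t⟩ — does not combine with spad.
morra : ⟨⟨e, t⟩, e⟩ — does not combine with spad.
nork : ⟨⟨e, ⟨e, e⟩⟩, e⟩ — does not combine with spad.

hesk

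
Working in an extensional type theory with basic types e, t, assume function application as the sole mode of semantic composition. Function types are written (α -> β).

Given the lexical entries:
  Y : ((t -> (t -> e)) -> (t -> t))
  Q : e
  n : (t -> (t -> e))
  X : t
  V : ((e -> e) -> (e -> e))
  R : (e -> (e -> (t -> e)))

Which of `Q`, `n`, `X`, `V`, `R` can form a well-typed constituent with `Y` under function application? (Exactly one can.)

Q : e — neither side's domain matches the other.
n — combines: Y : ((t -> (t -> e)) -> (t -> t)) takes n : (t -> (t -> e)) as argument, giving (t -> t).
X : t — neither side's domain matches the other.
V : ((e -> e) -> (e -> e)) — neither side's domain matches the other.
R : (e -> (e -> (t -> e))) — neither side's domain matches the other.

n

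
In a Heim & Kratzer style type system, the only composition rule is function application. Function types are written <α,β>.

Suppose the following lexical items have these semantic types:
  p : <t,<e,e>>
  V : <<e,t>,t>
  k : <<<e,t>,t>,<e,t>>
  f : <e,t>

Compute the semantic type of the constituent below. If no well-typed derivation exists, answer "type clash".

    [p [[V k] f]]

type clash

[V k]: k is <<<e,t>,t>,<e,t>>, V is <<e,t>,t>; result <e,t>.
At [[V k] f]: neither <e,t> nor <e,t> can take the other as argument; the node is ill-typed.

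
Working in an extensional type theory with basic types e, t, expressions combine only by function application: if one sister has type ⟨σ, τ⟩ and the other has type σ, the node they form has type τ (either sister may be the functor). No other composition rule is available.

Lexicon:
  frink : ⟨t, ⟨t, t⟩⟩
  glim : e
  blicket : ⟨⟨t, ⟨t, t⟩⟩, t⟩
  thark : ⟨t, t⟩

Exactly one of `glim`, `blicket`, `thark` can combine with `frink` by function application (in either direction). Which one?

glim : e — neither side's domain matches the other.
blicket — combines: blicket : ⟨⟨t, ⟨t, t⟩⟩, t⟩ takes frink : ⟨t, ⟨t, t⟩⟩ as argument, giving t.
thark : ⟨t, t⟩ — neither side's domain matches the other.

blicket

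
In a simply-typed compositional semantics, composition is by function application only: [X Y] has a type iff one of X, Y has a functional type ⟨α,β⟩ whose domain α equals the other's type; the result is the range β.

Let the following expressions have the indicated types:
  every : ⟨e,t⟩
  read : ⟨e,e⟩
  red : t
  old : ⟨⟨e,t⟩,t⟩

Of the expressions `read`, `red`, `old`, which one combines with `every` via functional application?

read : ⟨e,e⟩ — every needs e; read needs e; neither fits.
red : t — every needs e; red needs nothing (atomic); neither fits.
old — combines: old : ⟨⟨e,t⟩,t⟩ takes every : ⟨e,t⟩ as argument, giving t.

old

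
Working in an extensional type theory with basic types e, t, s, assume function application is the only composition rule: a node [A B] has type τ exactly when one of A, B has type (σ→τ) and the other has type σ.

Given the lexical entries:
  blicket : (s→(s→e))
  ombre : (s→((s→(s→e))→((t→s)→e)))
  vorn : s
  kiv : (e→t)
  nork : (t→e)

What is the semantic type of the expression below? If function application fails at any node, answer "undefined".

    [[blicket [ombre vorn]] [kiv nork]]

undefined

[ombre vorn]: (s→((s→(s→e))→((t→s)→e))) applied to s yields ((s→(s→e))→((t→s)→e)).
[blicket [ombre vorn]]: ((s→(s→e))→((t→s)→e)) applied to (s→(s→e)) yields ((t→s)→e).
[kiv nork]: (e→t) and (t→e) cannot combine by function application — type clash.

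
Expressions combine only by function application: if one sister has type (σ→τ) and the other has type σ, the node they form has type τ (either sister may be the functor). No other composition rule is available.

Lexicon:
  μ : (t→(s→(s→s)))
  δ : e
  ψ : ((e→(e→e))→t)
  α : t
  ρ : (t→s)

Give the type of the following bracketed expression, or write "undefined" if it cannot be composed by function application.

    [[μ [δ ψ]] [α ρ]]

undefined

[δ ψ]: e and ((e→(e→e))→t) cannot combine by function application — type clash.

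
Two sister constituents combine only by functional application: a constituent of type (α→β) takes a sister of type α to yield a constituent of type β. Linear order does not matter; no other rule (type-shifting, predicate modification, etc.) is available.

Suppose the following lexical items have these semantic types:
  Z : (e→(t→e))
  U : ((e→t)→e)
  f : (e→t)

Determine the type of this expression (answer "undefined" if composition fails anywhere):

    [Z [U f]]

[U f]: U is ((e→t)→e), f is (e→t); result e.
[Z [U f]]: Z is (e→(t→e)), [U f] is e; result (t→e).

(t→e)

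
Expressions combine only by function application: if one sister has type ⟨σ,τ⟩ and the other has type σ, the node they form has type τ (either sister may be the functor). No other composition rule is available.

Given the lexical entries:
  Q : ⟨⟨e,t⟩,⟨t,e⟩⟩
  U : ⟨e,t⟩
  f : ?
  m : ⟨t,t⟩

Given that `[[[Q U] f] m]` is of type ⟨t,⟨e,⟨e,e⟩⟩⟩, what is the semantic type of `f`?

⟨⟨t,e⟩,⟨⟨t,t⟩,⟨t,⟨e,⟨e,e⟩⟩⟩⟩⟩

[[[Q U] f] m] must have type ⟨t,⟨e,⟨e,e⟩⟩⟩. The sister m has type ⟨t,t⟩; that is not a function onto ⟨t,⟨e,⟨e,e⟩⟩⟩, so [[Q U] f] must be the functor, of type ⟨⟨t,t⟩,⟨t,⟨e,⟨e,e⟩⟩⟩⟩.
[[Q U] f] must have type ⟨⟨t,t⟩,⟨t,⟨e,⟨e,e⟩⟩⟩⟩. The sister [Q U] has type ⟨t,e⟩; that is not a function onto ⟨⟨t,t⟩,⟨t,⟨e,⟨e,e⟩⟩⟩⟩, so f must be the functor, of type ⟨⟨t,e⟩,⟨⟨t,t⟩,⟨t,⟨e,⟨e,e⟩⟩⟩⟩⟩.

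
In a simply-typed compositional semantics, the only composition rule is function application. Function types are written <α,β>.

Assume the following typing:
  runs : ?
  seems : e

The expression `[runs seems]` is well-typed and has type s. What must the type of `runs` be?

<e,s>

[runs seems] must have type s. The sister seems has type e; that is not a function onto s, so runs must be the functor, of type <e,s>.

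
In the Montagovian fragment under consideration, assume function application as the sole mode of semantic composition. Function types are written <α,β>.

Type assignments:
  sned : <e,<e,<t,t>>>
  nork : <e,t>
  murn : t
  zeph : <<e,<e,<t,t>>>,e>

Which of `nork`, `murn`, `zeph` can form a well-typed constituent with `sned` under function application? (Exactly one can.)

nork : <e,t> — no; sned wants e, and nork wants e.
murn : t — no; sned wants e, and murn wants nothing (atomic).
zeph — combines: zeph : <<e,<e,<t,t>>>,e> takes sned : <e,<e,<t,t>>> as argument, giving e.

zeph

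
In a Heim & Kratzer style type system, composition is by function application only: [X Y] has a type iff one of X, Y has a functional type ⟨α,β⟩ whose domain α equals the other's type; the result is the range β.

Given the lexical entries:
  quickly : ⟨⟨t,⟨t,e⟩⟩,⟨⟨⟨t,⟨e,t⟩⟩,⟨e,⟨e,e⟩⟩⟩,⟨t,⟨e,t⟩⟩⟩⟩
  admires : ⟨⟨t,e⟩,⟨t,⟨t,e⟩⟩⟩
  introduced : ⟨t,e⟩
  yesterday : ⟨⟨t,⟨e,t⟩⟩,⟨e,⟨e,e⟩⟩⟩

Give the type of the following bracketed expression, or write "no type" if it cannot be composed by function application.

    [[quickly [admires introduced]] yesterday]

⟨t,⟨e,t⟩⟩

[admires introduced]: functor admires : ⟨⟨t,e⟩,⟨t,⟨t,e⟩⟩⟩, argument introduced : ⟨t,e⟩; result ⟨t,⟨t,e⟩⟩.
[quickly [admires introduced]]: functor quickly : ⟨⟨t,⟨t,e⟩⟩,⟨⟨⟨t,⟨e,t⟩⟩,⟨e,⟨e,e⟩⟩⟩,⟨t,⟨e,t⟩⟩⟩⟩, argument [admires introduced] : ⟨t,⟨t,e⟩⟩; result ⟨⟨⟨t,⟨e,t⟩⟩,⟨e,⟨e,e⟩⟩⟩,⟨t,⟨e,t⟩⟩⟩.
[[quickly [admires introduced]] yesterday]: functor [quickly [admires introduced]] : ⟨⟨⟨t,⟨e,t⟩⟩,⟨e,⟨e,e⟩⟩⟩,⟨t,⟨e,t⟩⟩⟩, argument yesterday : ⟨⟨t,⟨e,t⟩⟩,⟨e,⟨e,e⟩⟩⟩; result ⟨t,⟨e,t⟩⟩.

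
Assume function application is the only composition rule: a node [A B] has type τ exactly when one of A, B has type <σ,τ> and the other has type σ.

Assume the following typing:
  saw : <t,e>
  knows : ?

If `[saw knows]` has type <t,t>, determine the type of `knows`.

[saw knows] must have type <t,t>. The sister saw has type <t,e>; that is not a function onto <t,t>, so knows must be the functor, of type <<t,e>,<t,t>>.

<<t,e>,<t,t>>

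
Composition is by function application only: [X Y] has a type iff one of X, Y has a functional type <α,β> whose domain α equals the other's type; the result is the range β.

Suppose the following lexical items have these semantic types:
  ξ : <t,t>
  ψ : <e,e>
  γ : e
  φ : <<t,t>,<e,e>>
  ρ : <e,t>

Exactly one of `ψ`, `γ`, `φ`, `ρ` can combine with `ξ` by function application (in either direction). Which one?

ψ : <e,e> — does not combine with ξ.
γ : e — does not combine with ξ.
φ — combines: φ : <<t,t>,<e,e>> takes ξ : <t,t> as argument, giving <e,e>.
ρ : <e,t> — does not combine with ξ.

φ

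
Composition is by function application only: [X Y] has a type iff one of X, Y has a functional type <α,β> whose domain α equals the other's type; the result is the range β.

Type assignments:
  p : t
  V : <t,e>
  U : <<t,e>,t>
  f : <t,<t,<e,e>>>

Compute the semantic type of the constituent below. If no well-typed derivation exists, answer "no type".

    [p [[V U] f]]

At [V U], U : <<t,e>,t> takes V : <t,e>, giving t.
At [[V U] f], f : <t,<t,<e,e>>> takes [V U] : t, giving <t,<e,e>>.
At [p [[V U] f]], [[V U] f] : <t,<e,e>> takes p : t, giving <e,e>.

<e,e>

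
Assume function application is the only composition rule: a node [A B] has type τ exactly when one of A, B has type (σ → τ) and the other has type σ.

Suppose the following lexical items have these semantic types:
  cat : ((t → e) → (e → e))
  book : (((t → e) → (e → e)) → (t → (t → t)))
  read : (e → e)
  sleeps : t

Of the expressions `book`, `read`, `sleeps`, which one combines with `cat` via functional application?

book — combines: book : (((t → e) → (e → e)) → (t → (t → t))) takes cat : ((t → e) → (e → e)) as argument, giving (t → (t → t)).
read : (e → e) — no; cat wants (t → e), and read wants e.
sleeps : t — no; cat wants (t → e), and sleeps wants nothing (atomic).

book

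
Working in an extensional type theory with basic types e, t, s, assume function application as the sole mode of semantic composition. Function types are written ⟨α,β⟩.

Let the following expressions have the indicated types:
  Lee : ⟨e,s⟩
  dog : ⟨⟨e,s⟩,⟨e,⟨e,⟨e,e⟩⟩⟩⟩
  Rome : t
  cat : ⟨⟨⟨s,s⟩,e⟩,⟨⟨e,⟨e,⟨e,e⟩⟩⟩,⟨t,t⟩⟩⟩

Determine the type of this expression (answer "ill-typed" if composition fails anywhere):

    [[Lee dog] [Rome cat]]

ill-typed

[Lee dog]: functor dog : ⟨⟨e,s⟩,⟨e,⟨e,⟨e,e⟩⟩⟩⟩, argument Lee : ⟨e,s⟩; result ⟨e,⟨e,⟨e,e⟩⟩⟩.
[Rome cat]: t with ⟨⟨⟨s,s⟩,e⟩,⟨⟨e,⟨e,⟨e,e⟩⟩⟩,⟨t,t⟩⟩⟩ — neither is a function whose domain matches the other; composition fails here.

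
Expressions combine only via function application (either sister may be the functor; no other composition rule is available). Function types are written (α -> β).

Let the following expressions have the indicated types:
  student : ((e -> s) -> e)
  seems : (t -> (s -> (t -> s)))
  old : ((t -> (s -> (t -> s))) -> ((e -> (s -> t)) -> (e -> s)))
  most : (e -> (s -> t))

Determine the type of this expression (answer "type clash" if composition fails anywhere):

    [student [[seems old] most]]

e

[seems old]: functor old : ((t -> (s -> (t -> s))) -> ((e -> (s -> t)) -> (e -> s))), argument seems : (t -> (s -> (t -> s))); result ((e -> (s -> t)) -> (e -> s)).
[[seems old] most]: functor [seems old] : ((e -> (s -> t)) -> (e -> s)), argument most : (e -> (s -> t)); result (e -> s).
[student [[seems old] most]]: functor student : ((e -> s) -> e), argument [[seems old] most] : (e -> s); result e.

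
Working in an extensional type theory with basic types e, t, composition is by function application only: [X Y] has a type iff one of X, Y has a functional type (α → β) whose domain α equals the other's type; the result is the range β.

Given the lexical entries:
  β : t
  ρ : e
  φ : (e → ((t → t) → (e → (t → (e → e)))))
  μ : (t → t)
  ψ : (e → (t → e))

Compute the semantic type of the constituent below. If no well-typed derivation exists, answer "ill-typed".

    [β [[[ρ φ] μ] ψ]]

ill-typed

[ρ φ]: (e → ((t → t) → (e → (t → (e → e))))) applied to e yields ((t → t) → (e → (t → (e → e)))).
[[ρ φ] μ]: ((t → t) → (e → (t → (e → e)))) applied to (t → t) yields (e → (t → (e → e))).
[[[ρ φ] μ] ψ]: (e → (t → (e → e))) and (e → (t → e)) cannot combine by function application — type clash.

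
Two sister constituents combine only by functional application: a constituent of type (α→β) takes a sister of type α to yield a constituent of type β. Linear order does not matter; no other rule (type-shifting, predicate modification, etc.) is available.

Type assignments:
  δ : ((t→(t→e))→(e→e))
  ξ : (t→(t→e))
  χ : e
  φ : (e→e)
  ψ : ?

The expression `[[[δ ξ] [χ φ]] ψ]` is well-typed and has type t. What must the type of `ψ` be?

For [[[δ ξ] [χ φ]] ψ] to have type t with [[δ ξ] [χ φ]] of type e, ψ must be the function: ψ : (e→t).

(e→t)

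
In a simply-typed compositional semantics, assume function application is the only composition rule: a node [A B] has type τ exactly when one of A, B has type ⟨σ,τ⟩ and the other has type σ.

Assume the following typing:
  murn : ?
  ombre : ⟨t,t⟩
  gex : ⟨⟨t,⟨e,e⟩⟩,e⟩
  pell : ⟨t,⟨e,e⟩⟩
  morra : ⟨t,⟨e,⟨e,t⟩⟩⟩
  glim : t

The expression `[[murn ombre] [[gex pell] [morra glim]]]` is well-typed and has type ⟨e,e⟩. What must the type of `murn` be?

At [[murn ombre] [[gex pell] [morra glim]]] (required: ⟨e,e⟩): [[gex pell] [morra glim]] is ⟨e,t⟩, which is not a function with range ⟨e,e⟩; hence [murn ombre] is the functor — type ⟨⟨e,t⟩,⟨e,e⟩⟩.
At [murn ombre] (required: ⟨⟨e,t⟩,⟨e,e⟩⟩): ombre is ⟨t,t⟩, which is not a function with range ⟨⟨e,t⟩,⟨e,e⟩⟩; hence murn is the functor — type ⟨⟨t,t⟩,⟨⟨e,t⟩,⟨e,e⟩⟩⟩.

⟨⟨t,t⟩,⟨⟨e,t⟩,⟨e,e⟩⟩⟩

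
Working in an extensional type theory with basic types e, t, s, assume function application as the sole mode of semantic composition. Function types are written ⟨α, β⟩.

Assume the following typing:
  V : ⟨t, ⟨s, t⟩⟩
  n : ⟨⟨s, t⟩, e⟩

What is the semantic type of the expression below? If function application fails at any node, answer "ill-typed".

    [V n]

[V n]: ⟨t, ⟨s, t⟩⟩ with ⟨⟨s, t⟩, e⟩ — neither is a function whose domain matches the other; composition fails here.

ill-typed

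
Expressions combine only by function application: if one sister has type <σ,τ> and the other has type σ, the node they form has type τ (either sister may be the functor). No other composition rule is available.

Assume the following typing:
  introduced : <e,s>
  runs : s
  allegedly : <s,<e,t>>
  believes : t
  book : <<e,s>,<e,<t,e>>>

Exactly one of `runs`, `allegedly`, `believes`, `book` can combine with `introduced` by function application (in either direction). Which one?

runs : s — neither side's domain matches the other.
allegedly : <s,<e,t>> — neither side's domain matches the other.
believes : t — neither side's domain matches the other.
book — combines: book : <<e,s>,<e,<t,e>>> takes introduced : <e,s> as argument, giving <e,<t,e>>.

book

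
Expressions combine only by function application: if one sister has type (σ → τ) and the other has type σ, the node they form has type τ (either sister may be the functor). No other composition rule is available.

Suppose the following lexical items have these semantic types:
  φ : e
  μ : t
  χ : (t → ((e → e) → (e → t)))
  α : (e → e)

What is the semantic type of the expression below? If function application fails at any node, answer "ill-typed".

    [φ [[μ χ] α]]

[μ χ]: (t → ((e → e) → (e → t))) applied to t yields ((e → e) → (e → t)).
[[μ χ] α]: ((e → e) → (e → t)) applied to (e → e) yields (e → t).
[φ [[μ χ] α]]: (e → t) applied to e yields t.

t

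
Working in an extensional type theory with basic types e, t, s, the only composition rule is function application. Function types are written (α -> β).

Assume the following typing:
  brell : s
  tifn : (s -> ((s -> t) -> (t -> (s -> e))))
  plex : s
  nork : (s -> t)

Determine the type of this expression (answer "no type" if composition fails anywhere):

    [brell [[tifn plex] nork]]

no type

[tifn plex]: (s -> ((s -> t) -> (t -> (s -> e)))) applied to s yields ((s -> t) -> (t -> (s -> e))).
[[tifn plex] nork]: ((s -> t) -> (t -> (s -> e))) applied to (s -> t) yields (t -> (s -> e)).
[brell [[tifn plex] nork]]: s and (t -> (s -> e)) cannot combine by function application — type clash.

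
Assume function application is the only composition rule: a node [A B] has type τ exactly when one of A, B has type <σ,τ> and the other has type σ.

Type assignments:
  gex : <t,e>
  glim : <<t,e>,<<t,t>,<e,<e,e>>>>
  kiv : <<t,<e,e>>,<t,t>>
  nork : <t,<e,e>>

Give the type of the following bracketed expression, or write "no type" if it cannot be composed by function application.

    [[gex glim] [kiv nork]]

<e,<e,e>>

[gex glim]: glim is <<t,e>,<<t,t>,<e,<e,e>>>>, gex is <t,e>; result <<t,t>,<e,<e,e>>>.
[kiv nork]: kiv is <<t,<e,e>>,<t,t>>, nork is <t,<e,e>>; result <t,t>.
[[gex glim] [kiv nork]]: [gex glim] is <<t,t>,<e,<e,e>>>, [kiv nork] is <t,t>; result <e,<e,e>>.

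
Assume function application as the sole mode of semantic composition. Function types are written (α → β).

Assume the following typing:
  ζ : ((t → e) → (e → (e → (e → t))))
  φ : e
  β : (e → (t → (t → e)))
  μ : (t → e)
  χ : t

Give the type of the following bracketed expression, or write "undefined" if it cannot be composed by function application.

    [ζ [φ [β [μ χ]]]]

undefined

[μ χ]: (t → e) applied to t yields e.
[β [μ χ]]: (e → (t → (t → e))) applied to e yields (t → (t → e)).
At [φ [β [μ χ]]]: neither e nor (t → (t → e)) can take the other as argument; the node is ill-typed.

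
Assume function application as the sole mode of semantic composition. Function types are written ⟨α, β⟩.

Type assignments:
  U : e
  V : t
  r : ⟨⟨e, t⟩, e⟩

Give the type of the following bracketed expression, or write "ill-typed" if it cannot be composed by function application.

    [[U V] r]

At [U V]: neither e nor t can take the other as argument; the node is ill-typed.

ill-typed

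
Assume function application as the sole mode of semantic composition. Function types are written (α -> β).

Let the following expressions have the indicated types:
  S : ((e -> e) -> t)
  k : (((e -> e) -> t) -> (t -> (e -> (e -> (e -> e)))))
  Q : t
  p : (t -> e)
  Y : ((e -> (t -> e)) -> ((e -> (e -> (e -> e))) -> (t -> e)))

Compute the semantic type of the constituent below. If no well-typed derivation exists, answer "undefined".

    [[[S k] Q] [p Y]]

[S k] — k of type (((e -> e) -> t) -> (t -> (e -> (e -> (e -> e))))) combines with S of type ((e -> e) -> t): type (t -> (e -> (e -> (e -> e)))).
[[S k] Q] — [S k] of type (t -> (e -> (e -> (e -> e)))) combines with Q of type t: type (e -> (e -> (e -> e))).
[p Y]: (t -> e) with ((e -> (t -> e)) -> ((e -> (e -> (e -> e))) -> (t -> e))) — neither is a function whose domain matches the other; composition fails here.

undefined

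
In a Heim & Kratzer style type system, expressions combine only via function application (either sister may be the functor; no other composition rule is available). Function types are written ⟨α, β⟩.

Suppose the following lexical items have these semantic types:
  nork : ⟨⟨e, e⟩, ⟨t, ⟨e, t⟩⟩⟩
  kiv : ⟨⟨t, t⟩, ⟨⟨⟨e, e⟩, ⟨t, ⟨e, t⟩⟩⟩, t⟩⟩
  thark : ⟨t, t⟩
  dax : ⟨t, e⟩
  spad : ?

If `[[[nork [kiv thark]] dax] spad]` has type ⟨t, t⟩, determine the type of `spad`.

⟨e, ⟨t, t⟩⟩

[[[nork [kiv thark]] dax] spad] must have type ⟨t, t⟩. The sister [[nork [kiv thark]] dax] has type e; that is not a function onto ⟨t, t⟩, so spad must be the functor, of type ⟨e, ⟨t, t⟩⟩.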